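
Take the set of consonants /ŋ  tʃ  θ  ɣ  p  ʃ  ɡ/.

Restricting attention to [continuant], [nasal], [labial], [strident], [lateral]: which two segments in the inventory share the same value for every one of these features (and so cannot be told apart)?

θ, ɣ

On the given features, /θ/ and /ɣ/ have an identical profile: [+continuant], [-nasal], [-labial], [-strident], [-lateral]. No other two segments in the inventory coincide on all 5 features. (They do differ in [voice], [coronal] and [dorsal], which are not among the given features.)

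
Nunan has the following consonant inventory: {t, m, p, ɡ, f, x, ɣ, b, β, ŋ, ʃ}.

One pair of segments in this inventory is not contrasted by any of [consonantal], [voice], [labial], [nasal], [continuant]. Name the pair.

/x/ (voiceless velar fricative) and /ʃ/ (voiceless postalveolar fricative) are both [+consonantal], [−voice], [−labial], [−nasal], [+continuant], so none of the listed features separates them. (They do differ in [strident], [coronal] and [dorsal], which are not among the given features.) Every other pair in the inventory differs on at least one listed feature.

x, ʃ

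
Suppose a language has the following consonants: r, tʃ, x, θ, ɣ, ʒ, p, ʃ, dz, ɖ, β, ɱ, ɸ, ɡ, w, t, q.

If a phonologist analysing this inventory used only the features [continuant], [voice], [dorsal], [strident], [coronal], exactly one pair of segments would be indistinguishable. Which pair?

w, ɣ

/w/ (labial-velar glide) and /ɣ/ (voiced velar fricative) are both [+continuant], [+voice], [+dorsal], [−strident], [−coronal], so none of the listed features separates them. (They do differ in [sonorant], [labial] and [round], which are not among the given features.) Every other pair in the inventory differs on at least one listed feature.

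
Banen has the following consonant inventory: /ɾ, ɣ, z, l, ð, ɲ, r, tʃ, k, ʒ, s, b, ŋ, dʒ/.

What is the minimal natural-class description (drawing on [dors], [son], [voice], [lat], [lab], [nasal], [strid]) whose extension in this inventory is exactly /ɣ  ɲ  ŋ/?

Every target segment is [+voice], [+dorsal]; each remaining inventory member fails at least one of these. Each conjunct is needed — [+dorsal] alone would also admit /k/; [+voice] alone would also admit /ɾ, z, l, ð, …/ — and no other single listed feature has exactly this extension, so two is the minimum.

[+voice, +dors]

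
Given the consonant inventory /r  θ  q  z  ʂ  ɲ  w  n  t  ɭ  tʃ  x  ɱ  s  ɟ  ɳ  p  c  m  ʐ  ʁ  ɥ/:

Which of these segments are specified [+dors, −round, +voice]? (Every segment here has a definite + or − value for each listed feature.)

ɲ, ɟ, ʁ

Checking each segment against [+dorsal], [−round], [+voice]: /ɲ/ (palatal nasal), /ɟ/ (voiced palatal stop), /ʁ/ (voiced uvular fricative) satisfy every feature; every other segment in the inventory fails at least one.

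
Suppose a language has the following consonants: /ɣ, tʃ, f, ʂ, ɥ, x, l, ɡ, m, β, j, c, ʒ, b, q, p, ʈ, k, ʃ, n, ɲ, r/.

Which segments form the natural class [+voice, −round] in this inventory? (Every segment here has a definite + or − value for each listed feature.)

ɣ, l, ɡ, m, β, j, ʒ, b, n, ɲ, r

Eliminate segments failing any feature: /tʃ, f, ʂ, x, c, q, p, ʈ, k, ʃ/ are [−voice]; /ɥ/ is [+round]. The remaining /ɣ, l, ɡ, m, β, j, ʒ, b, n, ɲ, r/ satisfy [+voice], [−round].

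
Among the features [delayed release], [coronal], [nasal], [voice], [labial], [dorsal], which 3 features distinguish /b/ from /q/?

[voice], [labial], [dorsal]

The two segments share [−delayed release], [−coronal], [−nasal]. The only features from the list on which they differ: /b/ is [+voice] while /q/ is [−voice]; /b/ is [+labial] while /q/ is [−labial]; /b/ is [−dorsal] while /q/ is [+dorsal].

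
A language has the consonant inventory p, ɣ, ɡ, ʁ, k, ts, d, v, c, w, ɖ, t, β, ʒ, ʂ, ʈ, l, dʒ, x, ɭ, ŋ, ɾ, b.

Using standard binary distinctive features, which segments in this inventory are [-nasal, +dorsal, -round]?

First, the [-nasal] segments are /p, ɣ, ɡ, ʁ, k, ts, d, v, c, w, ɖ, t, β, ʒ, ʂ, ʈ, l, dʒ, x, ɭ, ɾ, b/.
Then [+dorsal] gives /ɣ, ɡ, ʁ, k, c, w, x/.
Among these, [-round] leaves /ɣ, ɡ, ʁ, k, c, x/.

ɣ, ɡ, ʁ, k, c, x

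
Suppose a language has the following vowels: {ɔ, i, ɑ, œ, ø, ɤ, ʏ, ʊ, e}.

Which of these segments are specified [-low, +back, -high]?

ɔ, ɤ

Checking each segment against [-low], [+back], [-high]: /ɔ/ (mid back rounded lax vowel), /ɤ/ (mid back unrounded tense vowel) satisfy every feature; every other segment in the inventory fails at least one.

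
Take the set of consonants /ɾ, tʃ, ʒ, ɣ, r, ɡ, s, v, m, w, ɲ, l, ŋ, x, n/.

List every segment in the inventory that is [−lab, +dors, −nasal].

First, the [−labial] segments are /ɾ, tʃ, ʒ, ɣ, r, ɡ, s, ɲ, l, ŋ, x, n/.
Intersecting with [+dorsal] gives /ɣ, ɡ, ɲ, ŋ, x/.
Then [−nasal] leaves /ɣ, ɡ, x/.

ɣ, ɡ, x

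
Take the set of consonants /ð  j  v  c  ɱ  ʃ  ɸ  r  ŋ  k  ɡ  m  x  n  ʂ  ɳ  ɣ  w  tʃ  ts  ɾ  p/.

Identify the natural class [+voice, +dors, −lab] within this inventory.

Among the inventory, the [+voice] segments are /ð, j, v, ɱ, r, ŋ, ɡ, m, n, ɳ, ɣ, w, ɾ/.
Within that set, [+dorsal] gives /j, ŋ, ɡ, ɣ, w/.
Intersecting with [−labial] leaves /j, ŋ, ɡ, ɣ/.

j, ŋ, ɡ, ɣ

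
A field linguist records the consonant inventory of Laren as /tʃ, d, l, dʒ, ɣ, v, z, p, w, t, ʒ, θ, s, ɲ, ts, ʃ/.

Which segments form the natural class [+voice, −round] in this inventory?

d, l, dʒ, ɣ, v, z, ʒ, ɲ

Checking each segment against [+voice], [−round]: /d/ (voiced alveolar stop), /l/ (alveolar lateral approximant), /dʒ/ (voiced postalveolar affricate), /ɣ/ (voiced velar fricative), /v/ (voiced labiodental fricative), /z/ (voiced alveolar fricative), among others, satisfy every feature; every other segment in the inventory fails at least one.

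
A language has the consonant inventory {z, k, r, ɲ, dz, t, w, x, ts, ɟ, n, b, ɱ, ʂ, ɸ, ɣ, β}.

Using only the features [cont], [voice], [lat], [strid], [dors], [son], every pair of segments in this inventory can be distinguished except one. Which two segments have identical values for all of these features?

/n/ (alveolar nasal) and /ɱ/ (labiodental nasal) are both [−continuant], [+voice], [−lateral], [−strident], [−dorsal], [+sonorant], so none of the listed features separates them. (They do differ in [labial] and [coronal], which are not among the given features.) Every other pair in the inventory differs on at least one listed feature.

n, ɱ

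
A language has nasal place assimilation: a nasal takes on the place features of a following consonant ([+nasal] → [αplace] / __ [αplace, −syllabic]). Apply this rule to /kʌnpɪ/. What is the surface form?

In /kʌnpɪ/, the nasal /n/ precedes /p/, which is [+labial]. The nasal assimilates in place, becoming the [+labial] nasal /m/. The surface form is [kʌmpɪ].

[kʌmpɪ]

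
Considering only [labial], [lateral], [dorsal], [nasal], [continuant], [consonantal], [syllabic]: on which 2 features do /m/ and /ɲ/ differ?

/m/ (bilabial nasal) and /ɲ/ (palatal nasal) agree on [−lateral], [+nasal], [−continuant], [+consonantal], [−syllabic]. They differ on [labial] (/m/ [+], /ɲ/ [−]), [dorsal] (/m/ [−], /ɲ/ [+]).

[labial], [dorsal]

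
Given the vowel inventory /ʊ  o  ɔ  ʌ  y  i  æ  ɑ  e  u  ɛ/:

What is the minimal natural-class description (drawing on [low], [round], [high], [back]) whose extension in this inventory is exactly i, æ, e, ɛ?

[−back, −round]

Every target segment is [−back], [−round]; each remaining inventory member fails at least one of these. Each conjunct is needed — [−round] alone would also admit /ʌ, ɑ/; [−back] alone would also admit /y/ — and no other single listed feature has exactly this extension, so two is the minimum.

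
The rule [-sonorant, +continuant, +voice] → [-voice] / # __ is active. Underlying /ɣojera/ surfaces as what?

Only the initial segment /ɣ/ is both word-initial and matches the structural description. It is a voiced velar fricative, so [-sonorant, +continuant, +voice] holds; changing it to [-voice] with all other features held fixed yields /x/ (voiceless velar fricative). No other segment meets both the structural description and the environment, so the output is [xojera].

[xojera]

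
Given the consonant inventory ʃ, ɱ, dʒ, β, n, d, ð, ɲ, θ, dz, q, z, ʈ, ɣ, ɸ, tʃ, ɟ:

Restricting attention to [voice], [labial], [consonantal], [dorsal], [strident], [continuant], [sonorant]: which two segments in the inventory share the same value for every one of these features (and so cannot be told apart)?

dʒ, dz

On the given features, /dʒ/ and /dz/ have an identical profile: [+voice], [−labial], [+consonantal], [−dorsal], [+strident], [−continuant], [−sonorant]. No other two segments in the inventory coincide on all 7 features. (They do differ in [anterior] and [distributed], which are not among the given features.)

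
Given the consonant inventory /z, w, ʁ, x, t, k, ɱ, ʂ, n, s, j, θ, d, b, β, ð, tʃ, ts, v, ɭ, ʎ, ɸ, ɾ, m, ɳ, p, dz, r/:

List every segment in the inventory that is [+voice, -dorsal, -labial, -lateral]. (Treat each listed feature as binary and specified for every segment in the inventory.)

Among the inventory, the [+voice] segments are /z, w, ʁ, ɱ, n, j, d, b, β, ð, v, ɭ, ʎ, ɾ, m, ɳ, dz, r/.
Among these, [-dorsal] gives /z, ɱ, n, d, b, β, ð, v, ɭ, ɾ, m, ɳ, dz, r/.
Of those, [-labial] gives /z, n, d, ð, ɭ, ɾ, ɳ, dz, r/.
Among these, [-lateral] leaves /z, n, d, ð, ɾ, ɳ, dz, r/.

z, n, d, ð, ɾ, ɳ, dz, r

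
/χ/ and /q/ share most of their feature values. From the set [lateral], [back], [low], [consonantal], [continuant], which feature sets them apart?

The two segments share [-lateral], [+back], [-low], [+consonantal]. The only feature from the list on which they differ: /χ/ is [+continuant] while /q/ is [-continuant].

[continuant]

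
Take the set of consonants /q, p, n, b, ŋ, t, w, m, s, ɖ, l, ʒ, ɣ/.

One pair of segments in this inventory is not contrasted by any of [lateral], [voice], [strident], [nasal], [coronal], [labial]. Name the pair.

/b/ (voiced bilabial stop) and /w/ (labial-velar glide) are both [-lateral], [+voice], [-strident], [-nasal], [-coronal], [+labial], so none of the listed features separates them. (They do differ in [sonorant], [continuant], [round] and [dorsal], which are not among the given features.) Every other pair in the inventory differs on at least one listed feature.

b, w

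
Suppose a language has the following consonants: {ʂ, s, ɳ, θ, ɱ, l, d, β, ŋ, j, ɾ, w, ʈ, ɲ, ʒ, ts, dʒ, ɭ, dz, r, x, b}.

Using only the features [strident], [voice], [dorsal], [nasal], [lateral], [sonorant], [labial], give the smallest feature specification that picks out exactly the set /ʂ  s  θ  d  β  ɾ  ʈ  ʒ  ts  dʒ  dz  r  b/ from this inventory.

[−nasal, −lateral, −dorsal]

The class [−nasal], [−lateral], [−dorsal] has exactly /ʂ, s, θ, d, β, ɾ, ʈ, ʒ, ts, dʒ, dz, r, b/ as its extension in this inventory. No smaller conjunction from the listed features achieves this: [−lateral, −dorsal] alone would also admit /ɳ, ɱ/; [−nasal, −dorsal] alone would also admit /l, ɭ/; [−nasal, −lateral] alone would also admit /j, w, x/; and checking the remaining two-feature bundles turns up none with this extension.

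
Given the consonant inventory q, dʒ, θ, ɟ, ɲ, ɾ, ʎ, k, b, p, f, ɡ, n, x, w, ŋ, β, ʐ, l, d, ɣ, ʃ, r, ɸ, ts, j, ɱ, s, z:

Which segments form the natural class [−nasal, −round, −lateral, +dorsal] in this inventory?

Among the inventory, the [−nasal] segments are /q, dʒ, θ, ɟ, ɾ, ʎ, k, b, p, f, ɡ, x, w, β, ʐ, l, d, ɣ, ʃ, r, ɸ, ts, j, s, z/.
Of those, [−round] gives /q, dʒ, θ, ɟ, ɾ, ʎ, k, b, p, f, ɡ, x, β, ʐ, l, d, ɣ, ʃ, r, ɸ, ts, j, s, z/.
Intersecting with [−lateral] gives /q, dʒ, θ, ɟ, ɾ, k, b, p, f, ɡ, x, β, ʐ, d, ɣ, ʃ, r, ɸ, ts, j, s, z/.
Among these, [+dorsal] leaves /q, ɟ, k, ɡ, x, ɣ, j/.

q, ɟ, k, ɡ, x, ɣ, j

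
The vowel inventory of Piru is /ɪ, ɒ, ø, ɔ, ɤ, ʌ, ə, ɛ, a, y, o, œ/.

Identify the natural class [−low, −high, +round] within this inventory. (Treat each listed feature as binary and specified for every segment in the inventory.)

ø, ɔ, o, œ

The [−low] segments are /ɪ, ø, ɔ, ɤ, ʌ, ə, ɛ, y, o, œ/.
Of those, [−high] gives /ø, ɔ, ɤ, ʌ, ə, ɛ, o, œ/.
Of those, [+round] leaves /ø, ɔ, o, œ/.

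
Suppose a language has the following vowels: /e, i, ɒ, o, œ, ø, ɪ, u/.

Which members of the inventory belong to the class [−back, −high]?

e, œ, ø

Among the inventory, the [−back] segments are /e, i, œ, ø, ɪ/.
Of those, [−high] leaves /e, œ, ø/.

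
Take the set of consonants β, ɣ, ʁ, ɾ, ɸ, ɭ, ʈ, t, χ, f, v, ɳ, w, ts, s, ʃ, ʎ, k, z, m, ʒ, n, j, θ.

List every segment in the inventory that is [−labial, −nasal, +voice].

Eliminate segments failing any feature: /β, ɸ, f, v, w, m/ are [+labial]; /ʈ, t, χ, ts, s, ʃ, k, θ/ are [−voice]; /ɳ, n/ are [+nasal]. The remaining /ɣ, ʁ, ɾ, ɭ, ʎ, z, ʒ, j/ satisfy [−labial], [−nasal], [+voice].

ɣ, ʁ, ɾ, ɭ, ʎ, z, ʒ, j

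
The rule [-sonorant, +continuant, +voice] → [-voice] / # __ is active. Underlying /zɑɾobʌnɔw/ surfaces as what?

Only the initial segment /z/ is both word-initial and matches the structural description. It is a voiced alveolar fricative, so [-sonorant, +continuant, +voice] holds; changing it to [-voice] with all other features held fixed yields /s/ (voiceless alveolar fricative). No other segment meets both the structural description and the environment, so the output is [sɑɾobʌnɔw].

[sɑɾobʌnɔw]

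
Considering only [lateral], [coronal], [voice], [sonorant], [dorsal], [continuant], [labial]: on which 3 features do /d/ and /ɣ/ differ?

[continuant], [coronal], [dorsal]

The two segments share [−lateral], [+voice], [−sonorant], [−labial]. The only features from the list on which they differ: /d/ is [−continuant] while /ɣ/ is [+continuant]; /d/ is [+coronal] while /ɣ/ is [−coronal]; /d/ is [−dorsal] while /ɣ/ is [+dorsal].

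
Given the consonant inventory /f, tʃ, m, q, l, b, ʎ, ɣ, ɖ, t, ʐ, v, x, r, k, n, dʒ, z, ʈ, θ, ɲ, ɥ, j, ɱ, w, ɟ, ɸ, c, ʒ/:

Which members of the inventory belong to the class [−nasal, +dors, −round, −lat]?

The [−nasal] segments are /f, tʃ, q, l, b, ʎ, ɣ, ɖ, t, ʐ, v, x, r, k, dʒ, z, ʈ, θ, ɥ, j, w, ɟ, ɸ, c, ʒ/.
Then [+dorsal] gives /q, ʎ, ɣ, x, k, ɥ, j, w, ɟ, c/.
Then [−round] gives /q, ʎ, ɣ, x, k, j, ɟ, c/.
Within that set, [−lateral] leaves /q, ɣ, x, k, j, ɟ, c/.

q, ɣ, x, k, j, ɟ, c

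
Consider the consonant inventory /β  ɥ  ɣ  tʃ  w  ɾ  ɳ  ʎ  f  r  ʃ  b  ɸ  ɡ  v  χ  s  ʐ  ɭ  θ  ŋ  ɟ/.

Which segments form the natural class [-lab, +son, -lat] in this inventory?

ɾ, ɳ, r, ŋ

Eliminate segments failing any feature: /β, ɥ, w, f, b, ɸ, v/ are [+labial]; /ɣ, tʃ, ʃ, ɡ, χ, s, ʐ, θ, ɟ/ are [-sonorant]; /ʎ, ɭ/ are [+lateral]. The remaining /ɾ, ɳ, r, ŋ/ satisfy [-labial], [+sonorant], [-lateral].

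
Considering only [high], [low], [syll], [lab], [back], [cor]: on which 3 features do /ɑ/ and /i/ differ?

[high], [low], [back]

The two segments share [+syllabic], [−labial], [−coronal]. The only features from the list on which they differ: /ɑ/ is [−high] while /i/ is [+high]; /ɑ/ is [+low] while /i/ is [−low]; /ɑ/ is [+back] while /i/ is [−back].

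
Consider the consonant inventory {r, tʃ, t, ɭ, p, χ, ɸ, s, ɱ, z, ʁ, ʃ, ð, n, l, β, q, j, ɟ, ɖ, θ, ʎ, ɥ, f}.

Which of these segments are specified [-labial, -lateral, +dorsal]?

χ, ʁ, q, j, ɟ

Among the inventory, the [-labial] segments are /r, tʃ, t, ɭ, χ, s, z, ʁ, ʃ, ð, n, l, q, j, ɟ, ɖ, θ, ʎ/.
Among these, [-lateral] gives /r, tʃ, t, χ, s, z, ʁ, ʃ, ð, n, q, j, ɟ, ɖ, θ/.
Intersecting with [+dorsal] leaves /χ, ʁ, q, j, ɟ/.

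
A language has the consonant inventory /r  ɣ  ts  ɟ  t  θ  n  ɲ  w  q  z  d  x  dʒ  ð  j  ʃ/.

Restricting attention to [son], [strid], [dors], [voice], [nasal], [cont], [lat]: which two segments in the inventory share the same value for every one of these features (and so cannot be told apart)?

j, w

On the given features, /j/ and /w/ have an identical profile: [+sonorant], [−strident], [+dorsal], [+voice], [−nasal], [+continuant], [−lateral]. No other two segments in the inventory coincide on all 7 features. (They do differ in [labial], [round] and [back], which are not among the given features.)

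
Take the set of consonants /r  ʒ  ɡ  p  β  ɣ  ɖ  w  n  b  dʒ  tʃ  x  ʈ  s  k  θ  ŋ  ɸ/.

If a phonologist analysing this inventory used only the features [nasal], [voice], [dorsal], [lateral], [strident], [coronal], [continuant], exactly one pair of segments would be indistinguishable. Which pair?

ɣ, w

Both /ɣ/ and /w/ are [-nasal], [+voice], [+dorsal], [-lateral], [-strident], [-coronal], [+continuant]. Since the list omits [sonorant], [labial] and [round] — which do distinguish the voiced velar fricative from the labial-velar glide — this pair collapses; all other pairs remain distinct.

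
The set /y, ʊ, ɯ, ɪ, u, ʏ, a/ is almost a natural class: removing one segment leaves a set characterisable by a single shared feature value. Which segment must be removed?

a

/y, ɪ, u, ʏ, ʊ, ɯ/ are all [+high], but /a/ (low unrounded vowel) is [−high]. No other single segment can be removed to leave a set sharing one feature value that the removed segment lacks, so /a/ is the odd one out.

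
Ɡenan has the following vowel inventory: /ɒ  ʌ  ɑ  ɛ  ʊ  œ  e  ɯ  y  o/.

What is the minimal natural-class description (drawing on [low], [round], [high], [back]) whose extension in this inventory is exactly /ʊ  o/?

[−low, +back, +round]

Every target segment is [−low], [+back], [+round]; each remaining inventory member fails at least one of these. Each conjunct is needed — [+back, +round] alone would also admit /ɒ/; [−low, +round] alone would also admit /œ, y/; [−low, +back] alone would also admit /ʌ, ɯ/ — and no other combination of two listed features has exactly this extension, so three is the minimum.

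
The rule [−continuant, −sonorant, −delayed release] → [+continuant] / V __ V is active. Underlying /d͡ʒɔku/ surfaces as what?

/k/ satisfies [−continuant, −sonorant, −delayed release] and sits in V __ V. The [+continuant] counterpart of the voiceless velar stop is /x/. Other segments in /d͡ʒɔku/ either fail the structural description or are not in the environment, so the surface form is [d͡ʒɔxu].

[d͡ʒɔxu]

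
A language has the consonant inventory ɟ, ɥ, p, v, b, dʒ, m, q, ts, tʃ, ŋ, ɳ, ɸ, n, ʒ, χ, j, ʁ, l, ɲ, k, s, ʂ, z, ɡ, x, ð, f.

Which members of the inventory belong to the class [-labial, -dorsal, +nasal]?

Checking each segment against [-labial], [-dorsal], [+nasal]: /ɳ/ (retroflex nasal), /n/ (alveolar nasal) satisfy every feature; every other segment in the inventory fails at least one.

ɳ, n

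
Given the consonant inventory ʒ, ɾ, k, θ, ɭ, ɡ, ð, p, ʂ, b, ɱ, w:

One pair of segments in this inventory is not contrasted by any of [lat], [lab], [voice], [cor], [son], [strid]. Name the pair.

w, ɱ

/w/ (labial-velar glide) and /ɱ/ (labiodental nasal) are both [-lateral], [+labial], [+voice], [-coronal], [+sonorant], [-strident], so none of the listed features separates them. (They do differ in [nasal], [continuant], [round] and [dorsal], which are not among the given features.) Every other pair in the inventory differs on at least one listed feature.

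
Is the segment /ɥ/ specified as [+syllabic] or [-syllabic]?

[-syllabic]

/ɥ/ is the labial-palatal glide. The feature [syllabic] marks segments able to form a syllable nucleus; /ɥ/ lacks this property, so it is [-syllabic].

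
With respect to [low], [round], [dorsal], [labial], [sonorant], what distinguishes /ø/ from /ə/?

[labial], [round]

/ø/ is the mid front rounded tense vowel and /ə/ is the mid central vowel (schwa). Both are [-low], [+dorsal], [+sonorant]. /ø/ is [+labial] while /ə/ is [-labial]; /ø/ is [+round] while /ə/ is [-round], so the distinguishing features are [labial], [round].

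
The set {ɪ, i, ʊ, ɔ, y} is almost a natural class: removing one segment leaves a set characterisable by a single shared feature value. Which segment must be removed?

The remaining segments after removing /ɔ/ share [+high]; /ɔ/ (mid back rounded lax vowel) is [−high]. For every other candidate removal, the leftover set fails to share any single feature value that the removed segment lacks.

ɔ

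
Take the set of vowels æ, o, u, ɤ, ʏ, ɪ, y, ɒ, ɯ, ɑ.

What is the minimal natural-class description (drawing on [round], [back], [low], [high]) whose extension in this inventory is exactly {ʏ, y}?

[−back, +round]

Every target segment is [−back], [+round]; each remaining inventory member fails at least one of these. Each conjunct is needed — [+round] alone would also admit /o, u, ɒ/; [−back] alone would also admit /æ, ɪ/ — and no other single listed feature has exactly this extension, so two is the minimum.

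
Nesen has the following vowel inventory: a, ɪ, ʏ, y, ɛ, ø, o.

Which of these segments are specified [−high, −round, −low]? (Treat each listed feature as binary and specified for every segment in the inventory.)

Eliminate segments failing any feature: /a/ is [+low]; /ɪ, ʏ, y/ are [+high]; /ø, o/ are [+round]. The remaining /ɛ/ satisfy [−high], [−round], [−low].

ɛ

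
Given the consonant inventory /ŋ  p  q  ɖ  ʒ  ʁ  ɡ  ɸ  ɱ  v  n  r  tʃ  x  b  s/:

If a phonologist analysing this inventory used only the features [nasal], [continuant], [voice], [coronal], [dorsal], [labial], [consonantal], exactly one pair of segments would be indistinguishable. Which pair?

/ʒ/ (voiced postalveolar fricative) and /r/ (alveolar trill) are both [-nasal], [+continuant], [+voice], [+coronal], [-dorsal], [-labial], [+consonantal], so none of the listed features separates them. (They do differ in [sonorant], [strident] and [anterior], which are not among the given features.) Every other pair in the inventory differs on at least one listed feature.

ʒ, r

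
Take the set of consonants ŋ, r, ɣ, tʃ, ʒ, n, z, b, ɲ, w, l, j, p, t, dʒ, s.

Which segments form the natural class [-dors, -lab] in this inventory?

Eliminate segments failing any feature: /ŋ, ɣ, ɲ, w, j/ are [+dorsal]; /b, p/ are [+labial]. The remaining /r, tʃ, ʒ, n, z, l, t, dʒ, s/ satisfy [-dorsal], [-labial].

r, tʃ, ʒ, n, z, l, t, dʒ, s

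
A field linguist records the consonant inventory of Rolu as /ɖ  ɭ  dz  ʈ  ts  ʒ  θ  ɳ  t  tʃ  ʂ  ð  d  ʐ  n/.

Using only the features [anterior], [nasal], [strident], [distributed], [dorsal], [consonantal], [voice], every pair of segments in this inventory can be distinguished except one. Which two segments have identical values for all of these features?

Both /ɖ/ and /ɭ/ are [−anterior], [−nasal], [−strident], [−distributed], [−dorsal], [+consonantal], [+voice]. Since the list omits [sonorant] and [lateral] — which do distinguish the voiced retroflex stop from the retroflex lateral approximant — this pair collapses; all other pairs remain distinct.

ɖ, ɭ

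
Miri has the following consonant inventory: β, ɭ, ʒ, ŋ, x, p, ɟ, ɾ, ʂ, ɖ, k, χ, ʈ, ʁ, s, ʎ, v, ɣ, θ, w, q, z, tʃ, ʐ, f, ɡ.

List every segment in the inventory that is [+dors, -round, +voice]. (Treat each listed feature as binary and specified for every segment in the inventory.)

ŋ, ɟ, ʁ, ʎ, ɣ, ɡ

Checking each segment against [+dorsal], [-round], [+voice]: /ŋ/ (velar nasal), /ɟ/ (voiced palatal stop), /ʁ/ (voiced uvular fricative), /ʎ/ (palatal lateral approximant), /ɣ/ (voiced velar fricative), /ɡ/ (voiced velar stop) satisfy every feature; every other segment in the inventory fails at least one.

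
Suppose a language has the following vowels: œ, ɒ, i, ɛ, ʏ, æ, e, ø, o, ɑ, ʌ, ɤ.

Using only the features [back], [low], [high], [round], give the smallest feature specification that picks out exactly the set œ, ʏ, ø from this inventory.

[−back, +round]

Every target segment is [−back], [+round]; each remaining inventory member fails at least one of these. Each conjunct is needed — [+round] alone would also admit /ɒ, o/; [−back] alone would also admit /i, ɛ, æ, e/ — and no other single listed feature has exactly this extension, so two is the minimum.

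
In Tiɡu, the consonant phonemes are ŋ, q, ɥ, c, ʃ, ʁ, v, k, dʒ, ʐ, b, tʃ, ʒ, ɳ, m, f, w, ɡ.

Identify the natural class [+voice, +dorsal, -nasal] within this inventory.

ɥ, ʁ, w, ɡ

Eliminate segments failing any feature: /ŋ/ is [+nasal]; /q, c, ʃ, k, tʃ, f/ are [-voice]; /v, dʒ, ʐ, b, ʒ, ɳ, m/ are [-dorsal]. The remaining /ɥ, ʁ, w, ɡ/ satisfy [+voice], [+dorsal], [-nasal].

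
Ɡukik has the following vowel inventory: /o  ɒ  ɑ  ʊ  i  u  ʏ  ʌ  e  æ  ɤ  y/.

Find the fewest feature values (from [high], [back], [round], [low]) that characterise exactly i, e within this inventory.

[−low, −back, −round]

/i, e/ are all [−low], [−back], [−round], and no other segment in the inventory matches all three values. Dropping any one of them over-generates: [−back, −round] alone would also admit /æ/; [−low, −round] alone would also admit /ʌ, ɤ/; [−low, −back] alone would also admit /ʏ, y/. No other combination of two listed features picks out exactly this set either, so fewer than three features will not do.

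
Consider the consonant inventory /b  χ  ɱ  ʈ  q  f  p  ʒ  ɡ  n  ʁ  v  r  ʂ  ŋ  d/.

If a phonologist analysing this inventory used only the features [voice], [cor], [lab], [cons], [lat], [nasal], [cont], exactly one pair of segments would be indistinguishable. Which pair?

ʒ, r

On the given features, /ʒ/ and /r/ have an identical profile: [+voice], [+coronal], [-labial], [+consonantal], [-lateral], [-nasal], [+continuant]. No other two segments in the inventory coincide on all 7 features. (They do differ in [sonorant], [strident] and [anterior], which are not among the given features.)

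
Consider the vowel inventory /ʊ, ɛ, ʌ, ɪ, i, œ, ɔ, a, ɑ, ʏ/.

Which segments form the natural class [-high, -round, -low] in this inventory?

ɛ, ʌ

First, the [-high] segments are /ɛ, ʌ, œ, ɔ, a, ɑ/.
Among these, [-round] gives /ɛ, ʌ, a, ɑ/.
Among these, [-low] leaves /ɛ, ʌ/.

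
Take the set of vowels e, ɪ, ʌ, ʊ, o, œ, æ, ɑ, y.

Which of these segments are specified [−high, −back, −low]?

e, œ

Checking each segment against [−high], [−back], [−low]: /e/ (mid front unrounded tense vowel), /œ/ (mid front rounded lax vowel) satisfy every feature; every other segment in the inventory fails at least one.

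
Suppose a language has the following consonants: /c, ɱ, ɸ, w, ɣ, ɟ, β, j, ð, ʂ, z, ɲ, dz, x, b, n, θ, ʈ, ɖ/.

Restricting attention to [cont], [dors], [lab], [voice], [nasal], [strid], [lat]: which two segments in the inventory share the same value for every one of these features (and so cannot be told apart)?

Both /j/ and /ɣ/ are [+continuant], [+dorsal], [-labial], [+voice], [-nasal], [-strident], [-lateral]. Since the list omits [sonorant] and [back] — which do distinguish the palatal glide from the voiced velar fricative — this pair collapses; all other pairs remain distinct.

j, ɣ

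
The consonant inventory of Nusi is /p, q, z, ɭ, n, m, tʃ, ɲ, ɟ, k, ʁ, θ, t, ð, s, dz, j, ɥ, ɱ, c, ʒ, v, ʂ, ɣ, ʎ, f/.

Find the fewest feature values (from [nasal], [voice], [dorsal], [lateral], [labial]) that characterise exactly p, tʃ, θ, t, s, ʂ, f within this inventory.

[-voice, -dorsal]

/p, tʃ, θ, t, s, ʂ, f/ are all [-voice], [-dorsal], and no other segment in the inventory matches both values. Dropping any one of them over-generates: [-dorsal] alone would also admit /z, ɭ, n, m, …/; [-voice] alone would also admit /q, k, c/. No other single listed feature picks out exactly this set either, so fewer than two features will not do.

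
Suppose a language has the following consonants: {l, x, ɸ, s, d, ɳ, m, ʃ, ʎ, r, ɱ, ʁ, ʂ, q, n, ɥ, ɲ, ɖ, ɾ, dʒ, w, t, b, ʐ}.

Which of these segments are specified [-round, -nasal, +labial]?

Checking each segment against [-round], [-nasal], [+labial]: /ɸ/ (voiceless bilabial fricative), /b/ (voiced bilabial stop) satisfy every feature; every other segment in the inventory fails at least one.

ɸ, b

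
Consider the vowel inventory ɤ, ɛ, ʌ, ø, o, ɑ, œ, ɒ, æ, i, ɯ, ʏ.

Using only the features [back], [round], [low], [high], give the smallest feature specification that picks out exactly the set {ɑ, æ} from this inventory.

/ɑ, æ/ are all [+low], [-round], and no other segment in the inventory matches both values. Dropping any one of them over-generates: [-round] alone would also admit /ɤ, ɛ, ʌ, i, …/; [+low] alone would also admit /ɒ/. No other single listed feature picks out exactly this set either, so fewer than two features will not do.

[+low, -round]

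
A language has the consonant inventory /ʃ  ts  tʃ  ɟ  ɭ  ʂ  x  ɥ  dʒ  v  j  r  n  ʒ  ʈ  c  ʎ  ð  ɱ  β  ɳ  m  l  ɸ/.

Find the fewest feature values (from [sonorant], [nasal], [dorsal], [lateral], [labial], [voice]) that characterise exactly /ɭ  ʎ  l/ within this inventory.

[+lateral]

Every target segment is [+lateral] and no other inventory member is, so one feature is enough.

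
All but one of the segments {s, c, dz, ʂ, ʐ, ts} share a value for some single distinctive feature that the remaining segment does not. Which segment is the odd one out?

c

/ʐ, s, ts, ʂ, dz/ are all [+strident], but /c/ (voiceless palatal stop) is [−strident]. No other single segment can be removed to leave a set sharing one feature value that the removed segment lacks, so /c/ is the odd one out.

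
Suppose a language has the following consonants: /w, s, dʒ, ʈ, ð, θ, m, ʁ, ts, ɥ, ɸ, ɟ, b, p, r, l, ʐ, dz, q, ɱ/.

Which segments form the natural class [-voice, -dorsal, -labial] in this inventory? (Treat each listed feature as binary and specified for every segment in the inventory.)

Eliminate segments failing any feature: /w, dʒ, ð, m, ʁ, ɥ, ɟ, b, r, l, ʐ, dz, ɱ/ are [+voice]; /ɸ, p/ are [+labial]; /q/ is [+dorsal]. The remaining /s, ʈ, θ, ts/ satisfy [-voice], [-dorsal], [-labial].

s, ʈ, θ, ts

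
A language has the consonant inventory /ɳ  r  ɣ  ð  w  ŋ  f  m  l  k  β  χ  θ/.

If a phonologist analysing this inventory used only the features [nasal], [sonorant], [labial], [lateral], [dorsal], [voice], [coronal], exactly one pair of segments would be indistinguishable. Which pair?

k, χ

On the given features, /k/ and /χ/ have an identical profile: [−nasal], [−sonorant], [−labial], [−lateral], [+dorsal], [−voice], [−coronal]. No other two segments in the inventory coincide on all 7 features. (They do differ in [continuant] and [high], which are not among the given features.)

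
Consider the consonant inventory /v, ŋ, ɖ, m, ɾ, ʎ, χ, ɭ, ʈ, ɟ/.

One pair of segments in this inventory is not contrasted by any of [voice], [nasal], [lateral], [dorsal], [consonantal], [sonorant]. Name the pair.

v, ɖ

On the given features, /v/ and /ɖ/ have an identical profile: [+voice], [-nasal], [-lateral], [-dorsal], [+consonantal], [-sonorant]. No other two segments in the inventory coincide on all 6 features. (They do differ in [continuant], [labial] and [coronal], which are not among the given features.)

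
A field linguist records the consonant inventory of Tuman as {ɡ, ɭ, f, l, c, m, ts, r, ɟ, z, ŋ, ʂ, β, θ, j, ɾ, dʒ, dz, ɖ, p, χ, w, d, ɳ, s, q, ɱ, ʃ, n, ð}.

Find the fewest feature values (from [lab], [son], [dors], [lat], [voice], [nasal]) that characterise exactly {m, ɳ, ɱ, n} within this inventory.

[+nasal, −dors]

Every target segment is [+nasal], [−dorsal]; each remaining inventory member fails at least one of these. Each conjunct is needed — [−dorsal] alone would also admit /ɭ, f, l, ts, …/; [+nasal] alone would also admit /ŋ/ — and no other single listed feature has exactly this extension, so two is the minimum.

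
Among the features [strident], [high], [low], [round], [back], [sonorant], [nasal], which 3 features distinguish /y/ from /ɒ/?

[high], [low], [back]

/y/ (high front rounded tense vowel) and /ɒ/ (low back rounded vowel) agree on [−strident], [+round], [+sonorant], [−nasal]. They differ on [high] (/y/ [+], /ɒ/ [−]), [low] (/y/ [−], /ɒ/ [+]), [back] (/y/ [−], /ɒ/ [+]).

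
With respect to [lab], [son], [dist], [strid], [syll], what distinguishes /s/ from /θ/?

[strident], [distributed]

The two segments share [-labial], [-sonorant], [-syllabic]. The only features from the list on which they differ: /s/ is [+strident] while /θ/ is [-strident]; /s/ is [-distributed] while /θ/ is [+distributed].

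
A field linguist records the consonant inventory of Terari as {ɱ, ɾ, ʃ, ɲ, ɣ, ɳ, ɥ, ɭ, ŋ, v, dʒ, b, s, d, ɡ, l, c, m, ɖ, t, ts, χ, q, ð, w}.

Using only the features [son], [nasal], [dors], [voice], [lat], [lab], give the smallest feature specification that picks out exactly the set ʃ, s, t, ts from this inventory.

[-voice, -dors]

/ʃ, s, t, ts/ are all [-voice], [-dorsal], and no other segment in the inventory matches both values. Dropping any one of them over-generates: [-dorsal] alone would also admit /ɱ, ɾ, ɳ, ɭ, …/; [-voice] alone would also admit /c, χ, q/. No other single listed feature picks out exactly this set either, so fewer than two features will not do.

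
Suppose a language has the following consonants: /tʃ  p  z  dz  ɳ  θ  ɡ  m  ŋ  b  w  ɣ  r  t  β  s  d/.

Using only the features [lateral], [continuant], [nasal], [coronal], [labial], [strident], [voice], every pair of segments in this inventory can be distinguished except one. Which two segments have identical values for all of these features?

/β/ (voiced bilabial fricative) and /w/ (labial-velar glide) are both [-lateral], [+continuant], [-nasal], [-coronal], [+labial], [-strident], [+voice], so none of the listed features separates them. (They do differ in [sonorant], [round] and [dorsal], which are not among the given features.) Every other pair in the inventory differs on at least one listed feature.

β, w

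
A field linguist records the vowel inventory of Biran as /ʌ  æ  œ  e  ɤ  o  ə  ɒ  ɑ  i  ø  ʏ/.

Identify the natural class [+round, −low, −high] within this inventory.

œ, o, ø

Eliminate segments failing any feature: /ʌ, æ, e, ɤ, ə, ɑ, i/ are [−round]; /ɒ/ is [+low]; /ʏ/ is [+high]. The remaining /œ, o, ø/ satisfy [+round], [−low], [−high].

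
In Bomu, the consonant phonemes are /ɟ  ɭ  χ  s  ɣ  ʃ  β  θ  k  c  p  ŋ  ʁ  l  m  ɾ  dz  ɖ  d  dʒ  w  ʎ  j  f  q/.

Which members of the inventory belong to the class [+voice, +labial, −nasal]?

Checking each segment against [+voice], [+labial], [−nasal]: /β/ (voiced bilabial fricative), /w/ (labial-velar glide) satisfy every feature; every other segment in the inventory fails at least one.

β, w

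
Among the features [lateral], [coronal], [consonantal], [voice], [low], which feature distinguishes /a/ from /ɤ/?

[low]

/a/ (low unrounded vowel) and /ɤ/ (mid back unrounded tense vowel) agree on [-lateral], [-coronal], [-consonantal], [+voice]. They differ on [low] (/a/ [+], /ɤ/ [-]).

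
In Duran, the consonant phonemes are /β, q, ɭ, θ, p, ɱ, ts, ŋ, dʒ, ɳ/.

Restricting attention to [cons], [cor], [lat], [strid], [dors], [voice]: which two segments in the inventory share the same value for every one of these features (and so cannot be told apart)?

Both /ɱ/ and /β/ are [+consonantal], [-coronal], [-lateral], [-strident], [-dorsal], [+voice]. Since the list omits [sonorant], [nasal] and [continuant] — which do distinguish the labiodental nasal from the voiced bilabial fricative — this pair collapses; all other pairs remain distinct.

ɱ, β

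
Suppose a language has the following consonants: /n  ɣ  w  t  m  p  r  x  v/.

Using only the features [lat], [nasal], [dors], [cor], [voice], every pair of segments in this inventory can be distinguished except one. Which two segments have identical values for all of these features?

ɣ, w

On the given features, /ɣ/ and /w/ have an identical profile: [-lateral], [-nasal], [+dorsal], [-coronal], [+voice]. No other two segments in the inventory coincide on all 5 features. (They do differ in [sonorant], [labial] and [round], which are not among the given features.)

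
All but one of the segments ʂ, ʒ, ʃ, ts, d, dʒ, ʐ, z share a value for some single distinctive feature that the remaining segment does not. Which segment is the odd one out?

[strident] groups all but one: /ʂ, ʃ, ʐ, ts, ʒ, z, dʒ/ share [+strident] while /d/ (voiced alveolar stop) alone is [−strident]. Removing any other segment would not leave a single-feature class that excludes it.

d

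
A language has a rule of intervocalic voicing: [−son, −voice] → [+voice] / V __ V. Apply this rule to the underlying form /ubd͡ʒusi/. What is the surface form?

[ubd͡ʒuzi]

Only /s/ occurs between two vowels (/u/ __ /i/) and matches the structural description. It is a voiceless alveolar fricative, so [−son, −voice] holds; changing it to [+voice] with all other features held fixed yields /z/ (voiced alveolar fricative). No other segment meets both the structural description and the environment, so the output is [ubd͡ʒuzi].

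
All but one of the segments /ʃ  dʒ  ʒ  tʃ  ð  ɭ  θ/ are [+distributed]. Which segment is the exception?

Every segment except /ɭ/ is [+distributed]. /ɭ/ (retroflex lateral approximant) is [−distributed], so it is the exception.

ɭ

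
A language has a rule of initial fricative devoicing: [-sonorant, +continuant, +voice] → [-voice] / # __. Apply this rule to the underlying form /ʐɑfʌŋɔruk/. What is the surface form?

Only the initial segment /ʐ/ is both word-initial and matches the structural description. It is a voiced retroflex fricative, so [-sonorant, +continuant, +voice] holds; changing it to [-voice] with all other features held fixed yields /ʂ/ (voiceless retroflex fricative). No other segment meets both the structural description and the environment, so the output is [ʂɑfʌŋɔruk].

[ʂɑfʌŋɔruk]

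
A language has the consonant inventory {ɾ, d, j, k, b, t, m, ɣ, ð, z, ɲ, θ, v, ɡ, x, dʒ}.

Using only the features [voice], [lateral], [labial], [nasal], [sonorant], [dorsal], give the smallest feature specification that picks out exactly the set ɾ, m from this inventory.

[+sonorant, −dorsal]

Every target segment is [+sonorant], [−dorsal]; each remaining inventory member fails at least one of these. Each conjunct is needed — [−dorsal] alone would also admit /d, b, t, ð, …/; [+sonorant] alone would also admit /j, ɲ/ — and no other single listed feature has exactly this extension, so two is the minimum.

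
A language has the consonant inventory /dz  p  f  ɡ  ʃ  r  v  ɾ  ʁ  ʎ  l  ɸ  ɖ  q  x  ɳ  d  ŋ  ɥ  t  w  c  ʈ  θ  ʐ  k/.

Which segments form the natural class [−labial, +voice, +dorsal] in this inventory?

Checking each segment against [−labial], [+voice], [+dorsal]: /ɡ/ (voiced velar stop), /ʁ/ (voiced uvular fricative), /ʎ/ (palatal lateral approximant), /ŋ/ (velar nasal) satisfy every feature; every other segment in the inventory fails at least one.

ɡ, ʁ, ʎ, ŋ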